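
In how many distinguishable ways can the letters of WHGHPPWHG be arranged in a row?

7560

The 9 letters of WHGHPPWHG have repeats: G appearing twice, H appearing 3 times, P appearing twice, and W appearing twice.
So there are 9! / (3!·2!·2!·2!) = 7560 distinguishable arrangements.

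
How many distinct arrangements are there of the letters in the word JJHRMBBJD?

JJHRMBBJD has 9 letters with B appearing twice and J appearing 3 times.
So there are 9! / (3!·2!) = 30240 distinguishable arrangements.

30240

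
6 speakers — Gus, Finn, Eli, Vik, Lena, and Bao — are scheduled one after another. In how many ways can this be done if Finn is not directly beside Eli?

Of the 6! = 720 arrangements, those with Finn and Eli adjacent number 2 × 5! = 240 (treat the pair as a block with 2 internal orders).
So 720 − 240 = 480 arrangements keep them apart.

480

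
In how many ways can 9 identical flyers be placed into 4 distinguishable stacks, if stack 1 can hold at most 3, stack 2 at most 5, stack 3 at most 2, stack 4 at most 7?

67

By stars and bars, unrestricted non-negative solutions to x_1+…+x_4 = 9 number C(9+3,3) = 220.
Subtract solutions that violate a single cap (substitute x_i' = x_i − (cap_i+1)): x_1 ≥ 4 gives C(8,3) = 56; x_2 ≥ 6 gives C(6,3) = 20; x_3 ≥ 3 gives C(9,3) = 84; x_4 ≥ 8 gives C(4,3) = 4. Together 164.
Add back pairs where two caps are both exceeded: 0 + 10 + 0 + 1 + 0 + 0 = 11.
By inclusion–exclusion the count is 220 − 164 + 11 = 67.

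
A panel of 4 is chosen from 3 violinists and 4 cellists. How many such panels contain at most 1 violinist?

13

Split by how many violinists are chosen (0 through 1).
Sum: C(3,0)·C(4,4) + C(3,1)·C(4,3) = 1 + 12 = 13.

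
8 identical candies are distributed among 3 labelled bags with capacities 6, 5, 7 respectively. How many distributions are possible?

By stars and bars, unrestricted non-negative solutions to x_1+…+x_3 = 8 number C(8+2,2) = 45.
Subtract solutions that violate a single cap (substitute x_i' = x_i − (cap_i+1)): x_1 ≥ 7 gives C(3,2) = 3; x_2 ≥ 6 gives C(4,2) = 6; x_3 ≥ 8 gives C(2,2) = 1. Together 10.
No two caps can be exceeded simultaneously, so the pair terms are all 0.
By inclusion–exclusion the count is 45 − 10 + 0 = 35.

35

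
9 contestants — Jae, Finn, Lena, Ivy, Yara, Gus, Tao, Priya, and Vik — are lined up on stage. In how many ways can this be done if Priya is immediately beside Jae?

80640

Place the 7 others and the Priya-Jae pair as 8 objects in a line; the pair has 2 internal arrangements.
That gives 2 × 8! = 2 × 40320 = 80640.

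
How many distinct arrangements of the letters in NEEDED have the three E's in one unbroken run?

12

Treat the 3 copies of E as a single block. The multiset to arrange is then {EEE, D, D, N}, 4 items in all.
That gives (4)!/(2!) = 12 arrangements.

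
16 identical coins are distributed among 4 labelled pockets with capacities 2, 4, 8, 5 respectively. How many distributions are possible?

19

By stars and bars, unrestricted non-negative solutions to x_1+…+x_4 = 16 number C(16+3,3) = 969.
Subtract solutions that violate a single cap (substitute x_i' = x_i − (cap_i+1)): x_1 ≥ 3 gives C(16,3) = 560; x_2 ≥ 5 gives C(14,3) = 364; x_3 ≥ 9 gives C(10,3) = 120; x_4 ≥ 6 gives C(13,3) = 286. Together 1330.
Add back pairs where two caps are both exceeded: 165 + 35 + 120 + 10 + 56 + 4 = 390.
Subtract triples: 0 + 10 + 0 + 0 = 10.
By inclusion–exclusion the count is 969 − 1330 + 390 − 10 = 19.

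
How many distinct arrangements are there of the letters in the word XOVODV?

The 6 letters of XOVODV have repeats: O appearing twice and V appearing twice.
Dividing 6! = 720 by 2!·2! = 4 for the repeated letters gives 180.

180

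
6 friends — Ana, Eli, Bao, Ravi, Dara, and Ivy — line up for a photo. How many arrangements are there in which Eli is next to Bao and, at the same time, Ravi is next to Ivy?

96

Treat {Eli,Bao} as one block (2 orders) and {Ravi,Ivy} as another (2 orders).
That leaves 4 units to arrange: 2 × 2 × 4! = 4 × 24 = 96.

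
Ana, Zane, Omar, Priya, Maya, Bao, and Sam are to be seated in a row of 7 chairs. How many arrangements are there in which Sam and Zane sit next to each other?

1440

Place the 5 others and the Sam-Zane pair as 6 objects in a line; the pair has 2 internal arrangements.
So the count is 2·(6)! = 1440.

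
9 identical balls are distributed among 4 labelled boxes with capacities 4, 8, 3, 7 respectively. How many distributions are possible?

Without the upper bounds there are C(12,3) = 220 ways to split 9 among 4 boxes.
Subtract solutions that violate a single cap (substitute x_i' = x_i − (cap_i+1)): x_1 ≥ 5 gives C(7,3) = 35; x_2 ≥ 9 gives C(3,3) = 1; x_3 ≥ 4 gives C(8,3) = 56; x_4 ≥ 8 gives C(4,3) = 4. Together 96.
Add back pairs where two caps are both exceeded: 0 + 1 + 0 + 0 + 0 + 0 = 1.
By inclusion–exclusion the count is 220 − 96 + 1 = 125.

125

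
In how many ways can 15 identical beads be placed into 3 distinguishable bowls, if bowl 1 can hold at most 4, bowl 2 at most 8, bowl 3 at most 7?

Without the upper bounds there are C(17,2) = 136 ways to split 15 among 3 bowls.
Subtract solutions that violate a single cap (substitute x_i' = x_i − (cap_i+1)): x_1 ≥ 5 gives C(12,2) = 66; x_2 ≥ 9 gives C(8,2) = 28; x_3 ≥ 8 gives C(9,2) = 36. Together 130.
Add back pairs where two caps are both exceeded: 3 + 6 + 0 = 9.
By inclusion–exclusion the count is 136 − 130 + 9 = 15.

15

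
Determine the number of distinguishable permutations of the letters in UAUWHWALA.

The 9 letters of UAUWHWALA have repeats: A appearing 3 times, U appearing twice, and W appearing twice.
So there are 9! / (3!·2!·2!) = 15120 distinguishable arrangements.

15120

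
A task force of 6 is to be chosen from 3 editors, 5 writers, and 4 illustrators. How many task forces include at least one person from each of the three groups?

Total 6-person selections from all 12: C(12,6) = 924.
Subtract selections that omit an entire group: no editors → C(9,6) = 84; no writers → C(7,6) = 7; no illustrators → C(8,6) = 28.
Add back selections omitting two groups (i.e. drawn from a single group): C(3,6) + C(5,6) + C(4,6) = 0.
By inclusion–exclusion: 924 − 119 + 0 = 805.

805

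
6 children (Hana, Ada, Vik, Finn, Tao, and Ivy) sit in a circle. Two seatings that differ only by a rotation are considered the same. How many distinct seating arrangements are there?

120

Fix one person's seat to break rotational symmetry; the remaining 5 people can be arranged in (5)! = 120 ways.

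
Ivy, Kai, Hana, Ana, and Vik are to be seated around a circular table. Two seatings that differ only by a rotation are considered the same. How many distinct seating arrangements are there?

Around a circle, 5 distinct people have 5!/5 = (4)! = 24 rotationally distinct seatings.

24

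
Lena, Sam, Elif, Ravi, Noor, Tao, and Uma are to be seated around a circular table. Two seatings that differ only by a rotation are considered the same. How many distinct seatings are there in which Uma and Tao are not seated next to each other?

All circular seatings of 7 people number (6)! = 720.
Seatings with Uma beside Tao: treat them as a block with 2 internal orders, giving 2 × (5)! = 240.
Subtracting, 720 − 240 = 480.

480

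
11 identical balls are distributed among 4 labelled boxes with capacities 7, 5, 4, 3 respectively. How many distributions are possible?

99

Without the upper bounds there are C(14,3) = 364 ways to split 11 among 4 boxes.
Subtract solutions that violate a single cap (substitute x_i' = x_i − (cap_i+1)): x_1 ≥ 8 gives C(6,3) = 20; x_2 ≥ 6 gives C(8,3) = 56; x_3 ≥ 5 gives C(9,3) = 84; x_4 ≥ 4 gives C(10,3) = 120. Together 280.
Add back pairs where two caps are both exceeded: 0 + 0 + 0 + 1 + 4 + 10 = 15.
By inclusion–exclusion the count is 364 − 280 + 15 = 99.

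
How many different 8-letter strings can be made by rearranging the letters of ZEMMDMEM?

ZEMMDMEM has 8 letters with E appearing twice and M appearing 4 times.
The number of distinct arrangements is 8!/(4!·2!) = 40320/48 = 840.

840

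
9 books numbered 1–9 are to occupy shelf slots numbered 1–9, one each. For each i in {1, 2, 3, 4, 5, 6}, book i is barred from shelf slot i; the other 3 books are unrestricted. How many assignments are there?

Let Aᵢ (for 1 ≤ i ≤ 6) be the placements that put book i in its forbidden shelf slot. Any j of these fix j positions, leaving (9−j)! ways to fill the rest, and there are C(6,j) ways to pick which j.
By inclusion–exclusion, the number of valid placements is Σ_{j=0}^{6} (−1)^j C(6,j)·(9−j)!.
Computing: 362880 − 241920 + 75600 − 14400 + 1800 − 144 + 6 = 183822.

183822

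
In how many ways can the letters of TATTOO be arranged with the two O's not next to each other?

There are 6!/(3!·2!) = 60 arrangements of TATTOO in total.
Arrangements with the O's together: treat OO as one letter, giving (5)!/(3!) = 20.
Subtracting, 60 − 20 = 40 arrangements keep the O's apart.

40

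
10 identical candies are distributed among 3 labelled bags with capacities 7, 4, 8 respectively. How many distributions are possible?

36

Ignoring the caps, the number of non-negative solutions to x_1+…+x_3 = 10 is C(12,2) = 66.
Subtract solutions that violate a single cap (substitute x_i' = x_i − (cap_i+1)): x_1 ≥ 8 gives C(4,2) = 6; x_2 ≥ 5 gives C(7,2) = 21; x_3 ≥ 9 gives C(3,2) = 3. Together 30.
No two caps can be exceeded simultaneously, so the pair terms are all 0.
By inclusion–exclusion the count is 66 − 30 + 0 = 36.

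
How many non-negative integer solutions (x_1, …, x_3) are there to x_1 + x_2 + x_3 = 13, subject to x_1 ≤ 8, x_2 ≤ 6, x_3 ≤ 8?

By stars and bars, unrestricted non-negative solutions to x_1+…+x_3 = 13 number C(13+2,2) = 105.
Subtract solutions that violate a single cap (substitute x_i' = x_i − (cap_i+1)): x_1 ≥ 9 gives C(6,2) = 15; x_2 ≥ 7 gives C(8,2) = 28; x_3 ≥ 9 gives C(6,2) = 15. Together 58.
No two caps can be exceeded simultaneously, so the pair terms are all 0.
By inclusion–exclusion the count is 105 − 58 + 0 = 47.

47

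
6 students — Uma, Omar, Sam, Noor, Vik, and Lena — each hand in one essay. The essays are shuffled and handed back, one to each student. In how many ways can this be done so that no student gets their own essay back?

Let Aᵢ be the assignments in which student i gets their own essay. We want the size of the complement of A₁∪…∪A_6.
By inclusion–exclusion this is Σ_{j=0}^{6} (−1)^j C(6,j)·(6−j)!.
Computing: 720 − 720 + 360 − 120 + 30 − 6 + 1 = 265.

265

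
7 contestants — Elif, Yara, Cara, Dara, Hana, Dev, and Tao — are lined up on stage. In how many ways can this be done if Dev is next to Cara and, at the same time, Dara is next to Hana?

480

Treat {Dev,Cara} as one block (2 orders) and {Dara,Hana} as another (2 orders).
That leaves 5 units to arrange: 2 × 2 × 5! = 4 × 120 = 480.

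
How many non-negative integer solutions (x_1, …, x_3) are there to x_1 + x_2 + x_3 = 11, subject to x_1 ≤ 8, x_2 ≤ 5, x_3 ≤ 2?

Without the upper bounds there are C(13,2) = 78 ways to split 11 among 3 variables.
Subtract solutions that violate a single cap (substitute x_i' = x_i − (cap_i+1)): x_1 ≥ 9 gives C(4,2) = 6; x_2 ≥ 6 gives C(7,2) = 21; x_3 ≥ 3 gives C(10,2) = 45. Together 72.
Add back pairs where two caps are both exceeded: 0 + 0 + 6 = 6.
By inclusion–exclusion the count is 78 − 72 + 6 = 12.

12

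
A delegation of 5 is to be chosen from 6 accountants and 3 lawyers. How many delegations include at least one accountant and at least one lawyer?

With no constraint there are C(9,5) = 126 possible selections.
Subtract selections that omit an entire group: no accountants → C(3,5) = 0; no lawyers → C(6,5) = 6.
Both groups omitted at once is impossible, so 126 − 6 = 120.

120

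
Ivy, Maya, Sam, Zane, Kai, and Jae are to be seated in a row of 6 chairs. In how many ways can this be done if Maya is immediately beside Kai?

Glue Maya and Kai into one block (2 internal orders), leaving 5 units to arrange in a row.
That gives 2 × 5! = 2 × 120 = 240.

240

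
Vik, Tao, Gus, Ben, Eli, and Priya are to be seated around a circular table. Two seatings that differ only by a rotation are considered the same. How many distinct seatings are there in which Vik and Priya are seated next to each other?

48

Treat {Vik, Priya} as one unit (2 internal orders) and seat the resulting 5 units around the table: (4)! circular arrangements.
So 2 × (4)! = 2 × 24 = 48.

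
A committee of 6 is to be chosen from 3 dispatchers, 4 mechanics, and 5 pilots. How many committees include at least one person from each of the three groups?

Unrestricted: C(12,6) = 924 ways to pick any 6 of the 12.
Selections missing a whole group: no dispatchers → C(9,6) = 84; no mechanics → C(8,6) = 28; no pilots → C(7,6) = 7.
Add back selections omitting two groups (i.e. drawn from a single group): C(3,6) + C(4,6) + C(5,6) = 0.
By inclusion–exclusion: 924 − 119 + 0 = 805.

805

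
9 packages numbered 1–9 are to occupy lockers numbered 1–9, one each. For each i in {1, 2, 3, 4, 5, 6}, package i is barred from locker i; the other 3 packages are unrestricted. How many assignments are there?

183822

Let Aᵢ (for 1 ≤ i ≤ 6) be the placements that put package i in its forbidden locker. Any j of these fix j positions, leaving (9−j)! ways to fill the rest, and there are C(6,j) ways to pick which j.
By inclusion–exclusion, the number of valid placements is Σ_{j=0}^{6} (−1)^j C(6,j)·(9−j)!.
Computing: 362880 − 241920 + 75600 − 14400 + 1800 − 144 + 6 = 183822.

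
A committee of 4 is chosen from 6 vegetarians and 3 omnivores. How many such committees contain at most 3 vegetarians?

111

Split by how many vegetarians are chosen (0 through 3).
Sum: C(6,0)·C(3,4) + C(6,1)·C(3,3) + C(6,2)·C(3,2) + C(6,3)·C(3,1) = 0 + 6 + 45 + 60 = 111.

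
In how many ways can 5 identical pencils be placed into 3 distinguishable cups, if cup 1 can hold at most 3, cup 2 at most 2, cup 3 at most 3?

9

By stars and bars, unrestricted non-negative solutions to x_1+…+x_3 = 5 number C(5+2,2) = 21.
Subtract solutions that violate a single cap (substitute x_i' = x_i − (cap_i+1)): x_1 ≥ 4 gives C(3,2) = 3; x_2 ≥ 3 gives C(4,2) = 6; x_3 ≥ 4 gives C(3,2) = 3. Together 12.
No two caps can be exceeded simultaneously, so the pair terms are all 0.
By inclusion–exclusion the count is 21 − 12 + 0 = 9.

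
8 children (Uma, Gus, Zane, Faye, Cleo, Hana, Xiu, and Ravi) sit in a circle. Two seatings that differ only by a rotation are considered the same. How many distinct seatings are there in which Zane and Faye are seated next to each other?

1440

Treat {Zane, Faye} as one unit (2 internal orders) and seat the resulting 7 units around the table: (6)! circular arrangements.
So 2 × (6)! = 2 × 720 = 1440.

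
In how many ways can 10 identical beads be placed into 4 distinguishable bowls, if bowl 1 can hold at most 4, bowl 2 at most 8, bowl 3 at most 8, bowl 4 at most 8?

By stars and bars, unrestricted non-negative solutions to x_1+…+x_4 = 10 number C(10+3,3) = 286.
Subtract solutions that violate a single cap (substitute x_i' = x_i − (cap_i+1)): x_1 ≥ 5 gives C(8,3) = 56; x_2 ≥ 9 gives C(4,3) = 4; x_3 ≥ 9 gives C(4,3) = 4; x_4 ≥ 9 gives C(4,3) = 4. Together 68.
No two caps can be exceeded simultaneously, so the pair terms are all 0.
By inclusion–exclusion the count is 286 − 68 + 0 = 218.

218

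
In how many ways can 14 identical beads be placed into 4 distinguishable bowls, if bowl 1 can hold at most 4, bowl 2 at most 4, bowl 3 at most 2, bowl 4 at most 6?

Ignoring the caps, the number of non-negative solutions to x_1+…+x_4 = 14 is C(17,3) = 680.
Subtract solutions that violate a single cap (substitute x_i' = x_i − (cap_i+1)): x_1 ≥ 5 gives C(12,3) = 220; x_2 ≥ 5 gives C(12,3) = 220; x_3 ≥ 3 gives C(14,3) = 364; x_4 ≥ 7 gives C(10,3) = 120. Together 924.
Add back pairs where two caps are both exceeded: 35 + 84 + 10 + 84 + 10 + 35 = 258.
Subtract triples: 4 + 0 + 0 + 0 = 4.
By inclusion–exclusion the count is 680 − 924 + 258 − 4 = 10.

10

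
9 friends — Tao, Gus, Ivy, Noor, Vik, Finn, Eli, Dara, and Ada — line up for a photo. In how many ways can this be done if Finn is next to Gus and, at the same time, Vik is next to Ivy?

Treat {Finn,Gus} as one block (2 orders) and {Vik,Ivy} as another (2 orders).
That leaves 7 units to arrange: 2 × 2 × 7! = 4 × 5040 = 20160.

20160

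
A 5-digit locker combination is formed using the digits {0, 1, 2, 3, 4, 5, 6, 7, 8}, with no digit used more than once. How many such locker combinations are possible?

Choose and order 5 of the 9 symbols: the first digit has 9 options, the next 8, and so on down to 5.
That product is 9 × 8 × 7 × 6 × 5 = 15120.

15120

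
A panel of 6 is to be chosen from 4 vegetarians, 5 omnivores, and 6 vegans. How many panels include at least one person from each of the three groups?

4250

Total 6-person selections from all 15: C(15,6) = 5005.
Subtract selections that omit an entire group: no vegetarians → C(11,6) = 462; no omnivores → C(10,6) = 210; no vegans → C(9,6) = 84.
Add back selections omitting two groups (i.e. drawn from a single group): C(4,6) + C(5,6) + C(6,6) = 1.
By inclusion–exclusion: 5005 − 756 + 1 = 4250.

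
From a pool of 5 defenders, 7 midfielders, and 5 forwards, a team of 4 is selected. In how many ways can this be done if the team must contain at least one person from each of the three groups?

1225

Unrestricted: C(17,4) = 2380 ways to pick any 4 of the 17.
Subtract selections that omit an entire group: no defenders → C(12,4) = 495; no midfielders → C(10,4) = 210; no forwards → C(12,4) = 495.
Add back selections omitting two groups (i.e. drawn from a single group): C(5,4) + C(7,4) + C(5,4) = 45.
By inclusion–exclusion: 2380 − 1200 + 45 = 1225.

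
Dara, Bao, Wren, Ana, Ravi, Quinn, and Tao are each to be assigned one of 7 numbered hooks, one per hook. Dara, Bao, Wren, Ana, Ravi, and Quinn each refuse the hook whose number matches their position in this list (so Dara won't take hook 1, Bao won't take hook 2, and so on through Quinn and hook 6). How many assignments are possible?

2119

Let Aᵢ (for 1 ≤ i ≤ 6) be the placements that put person i in their forbidden hook. Any j of these fix j positions, leaving (7−j)! ways to fill the rest, and there are C(6,j) ways to pick which j.
By inclusion–exclusion, the number of valid placements is Σ_{j=0}^{6} (−1)^j C(6,j)·(7−j)!.
Computing: 5040 − 4320 + 1800 − 480 + 90 − 12 + 1 = 2119.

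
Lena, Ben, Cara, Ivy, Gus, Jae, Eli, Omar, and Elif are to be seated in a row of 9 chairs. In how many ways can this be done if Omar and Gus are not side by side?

Of the 9! = 362880 arrangements, those with Omar and Gus adjacent number 2 × 8! = 80640 (treat the pair as a block with 2 internal orders).
So 362880 − 80640 = 282240 arrangements keep them apart.

282240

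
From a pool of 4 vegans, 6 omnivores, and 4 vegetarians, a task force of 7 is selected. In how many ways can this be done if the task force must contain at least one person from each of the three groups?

Unrestricted: C(14,7) = 3432 ways to pick any 7 of the 14.
Subtract selections that omit an entire group: no vegans → C(10,7) = 120; no omnivores → C(8,7) = 8; no vegetarians → C(10,7) = 120.
Add back selections omitting two groups (i.e. drawn from a single group): C(4,7) + C(6,7) + C(4,7) = 0.
By inclusion–exclusion: 3432 − 248 + 0 = 3184.

3184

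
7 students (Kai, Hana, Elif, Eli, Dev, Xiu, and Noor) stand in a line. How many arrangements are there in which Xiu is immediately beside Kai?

1440

Treat {Xiu, Kai} as a single unit. There are 6 units to order, and the pair itself can be ordered 2 ways.
That gives 2 × 6! = 2 × 720 = 1440.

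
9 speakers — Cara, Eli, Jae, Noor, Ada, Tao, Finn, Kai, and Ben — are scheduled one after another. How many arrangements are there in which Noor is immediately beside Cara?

80640

Glue Noor and Cara into one block (2 internal orders), leaving 8 units to arrange in a row.
That gives 2 × 8! = 2 × 40320 = 80640.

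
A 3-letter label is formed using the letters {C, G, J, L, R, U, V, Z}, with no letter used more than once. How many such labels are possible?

This is a permutation of 3 out of 8: P(8,3) = 8!/5!.
That product is 8 × 7 × 6 = 336.

336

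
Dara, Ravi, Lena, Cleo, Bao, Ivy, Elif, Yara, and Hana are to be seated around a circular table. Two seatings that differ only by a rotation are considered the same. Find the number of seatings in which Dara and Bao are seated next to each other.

Treat {Dara, Bao} as one unit (2 internal orders) and seat the resulting 8 units around the table: (7)! circular arrangements.
So 2 × (7)! = 2 × 5040 = 10080.

10080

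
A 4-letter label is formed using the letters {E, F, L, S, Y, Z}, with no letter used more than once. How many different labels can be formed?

360

Choose and order 4 of the 6 symbols: the first letter has 6 options, the next 5, then 4, 3.
6 × 5 × 4 × 3 = 360.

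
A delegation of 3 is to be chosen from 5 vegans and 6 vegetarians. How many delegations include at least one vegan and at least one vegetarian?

135

Unrestricted: C(11,3) = 165 ways to pick any 3 of the 11.
Subtract selections that omit an entire group: no vegans → C(6,3) = 20; no vegetarians → C(5,3) = 10.
Both groups omitted at once is impossible, so 165 − 30 = 135.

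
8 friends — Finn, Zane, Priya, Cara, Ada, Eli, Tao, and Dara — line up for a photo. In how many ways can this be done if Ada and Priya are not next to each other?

30240

There are 8! = 40320 arrangements in all. If Ada and Priya are adjacent, merging them into one block gives 2·(7)! = 10080 arrangements.
Complementary counting: 40320 − 10080 = 30240.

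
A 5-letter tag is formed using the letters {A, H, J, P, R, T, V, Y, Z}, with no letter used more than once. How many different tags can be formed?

With no repetition, fill the 5 letters in order: 9 choices, then 8, down to 5.
9 × 8 × 7 × 6 × 5 = 15120.

15120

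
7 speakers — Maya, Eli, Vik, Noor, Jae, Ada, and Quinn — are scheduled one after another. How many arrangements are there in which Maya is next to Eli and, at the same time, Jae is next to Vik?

Treat {Maya,Eli} as one block (2 orders) and {Jae,Vik} as another (2 orders).
That leaves 5 units to arrange: 2 × 2 × 5! = 4 × 120 = 480.

480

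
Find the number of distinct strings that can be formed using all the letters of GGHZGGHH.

GGHZGGHH has 8 letters with G appearing 4 times and H appearing 3 times.
So there are 8! / (4!·3!) = 280 distinguishable arrangements.

280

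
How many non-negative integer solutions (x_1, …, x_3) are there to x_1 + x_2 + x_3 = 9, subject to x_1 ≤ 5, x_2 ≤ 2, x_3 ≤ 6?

Ignoring the caps, the number of non-negative solutions to x_1+…+x_3 = 9 is C(11,2) = 55.
Subtract solutions that violate a single cap (substitute x_i' = x_i − (cap_i+1)): x_1 ≥ 6 gives C(5,2) = 10; x_2 ≥ 3 gives C(8,2) = 28; x_3 ≥ 7 gives C(4,2) = 6. Together 44.
Add back pairs where two caps are both exceeded: 1 + 0 + 0 = 1.
By inclusion–exclusion the count is 55 − 44 + 1 = 12.

12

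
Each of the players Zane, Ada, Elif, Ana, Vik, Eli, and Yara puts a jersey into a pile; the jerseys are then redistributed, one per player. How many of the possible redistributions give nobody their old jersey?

1854

Count assignments avoiding every fixed point. For any j of the 7 players fixed to their old jersey, the other 7−j can be arranged in (7−j)! ways.
By inclusion–exclusion this is Σ_{j=0}^{7} (−1)^j C(7,j)·(7−j)!.
Computing: 5040 − 5040 + 2520 − 840 + 210 − 42 + 7 − 1 = 1854.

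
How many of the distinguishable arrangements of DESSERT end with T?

180

With the last slot taken by T, it remains to arrange the other 6 letters (DESSER).
Those 6 letters have E appearing twice and S appearing twice, giving (6)!/(2!·2!) = 180.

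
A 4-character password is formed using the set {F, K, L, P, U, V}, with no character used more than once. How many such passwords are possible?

360

With no repetition, fill the 4 characters in order: 6 choices, then 5, down to 3.
That product is 6 × 5 × 4 × 3 = 360.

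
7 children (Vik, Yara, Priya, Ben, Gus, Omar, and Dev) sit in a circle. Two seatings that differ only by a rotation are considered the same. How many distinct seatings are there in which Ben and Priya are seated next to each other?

240

Treat {Ben, Priya} as one unit (2 internal orders) and seat the resulting 6 units around the table: (5)! circular arrangements.
So 2 × (5)! = 2 × 120 = 240.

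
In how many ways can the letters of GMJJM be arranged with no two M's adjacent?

Total arrangements of GMJJM: 5!/(2!·2!) = 30.
If the two M's are adjacent, glue them into one block, leaving 4 items to arrange: (4)!/(2!) = 12 ways.
Subtracting, 30 − 12 = 18 arrangements keep the M's apart.

18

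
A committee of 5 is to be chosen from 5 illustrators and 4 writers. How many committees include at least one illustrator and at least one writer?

Unrestricted: C(9,5) = 126 ways to pick any 5 of the 9.
Subtract selections that omit an entire group: no illustrators → C(4,5) = 0; no writers → C(5,5) = 1.
Both groups omitted at once is impossible, so 126 − 1 = 125.

125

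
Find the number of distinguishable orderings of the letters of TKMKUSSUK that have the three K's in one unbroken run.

Treat the 3 copies of K as a single block. The multiset to arrange is then {KKK, M, S, S, T, U, U}, 7 items in all.
That gives (7)!/(2!·2!) = 1260 arrangements.

1260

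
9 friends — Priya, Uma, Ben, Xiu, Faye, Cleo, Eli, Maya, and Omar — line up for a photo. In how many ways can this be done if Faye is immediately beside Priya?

80640

Treat {Faye, Priya} as a single unit. There are 8 units to order, and the pair itself can be ordered 2 ways.
That gives 2 × 8! = 2 × 40320 = 80640.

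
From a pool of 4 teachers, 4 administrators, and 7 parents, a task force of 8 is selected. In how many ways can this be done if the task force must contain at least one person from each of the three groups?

Total 8-person selections from all 15: C(15,8) = 6435.
Subtract selections that omit an entire group: no teachers → C(11,8) = 165; no administrators → C(11,8) = 165; no parents → C(8,8) = 1.
Add back selections omitting two groups (i.e. drawn from a single group): C(4,8) + C(4,8) + C(7,8) = 0.
By inclusion–exclusion: 6435 − 331 + 0 = 6104.

6104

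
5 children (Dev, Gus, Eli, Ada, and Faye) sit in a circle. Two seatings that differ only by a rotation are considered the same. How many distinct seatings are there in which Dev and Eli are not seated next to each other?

12

All circular seatings of 5 people number (4)! = 24.
Those with Dev next to Eli: fuse the pair into one unit and seat 4 units around a circle — 2·(3)! = 12.
Subtracting, 24 − 12 = 12.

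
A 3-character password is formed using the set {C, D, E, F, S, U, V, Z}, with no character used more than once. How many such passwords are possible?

336

Choose and order 3 of the 8 symbols: the first character has 8 options, the next 7, then 6.
8 × 7 × 6 = 336.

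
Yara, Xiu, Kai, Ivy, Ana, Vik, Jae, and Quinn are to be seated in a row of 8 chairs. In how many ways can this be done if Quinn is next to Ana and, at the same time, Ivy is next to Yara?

2880

Treat {Quinn,Ana} as one block (2 orders) and {Ivy,Yara} as another (2 orders).
That leaves 6 units to arrange: 2 × 2 × 6! = 4 × 720 = 2880.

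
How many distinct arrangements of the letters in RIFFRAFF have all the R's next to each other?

210

Treat the 2 copies of R as a single block. The multiset to arrange is then {RR, A, F, F, F, F, I}, 7 items in all.
That gives (7)!/(4!) = 210 arrangements.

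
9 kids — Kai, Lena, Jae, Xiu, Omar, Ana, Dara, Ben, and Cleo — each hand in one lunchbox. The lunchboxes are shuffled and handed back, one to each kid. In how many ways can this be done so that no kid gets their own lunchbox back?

133496

Count assignments avoiding every fixed point. For any j of the 9 kids fixed to their own lunchbox, the other 9−j can be arranged in (9−j)! ways.
By inclusion–exclusion this is Σ_{j=0}^{9} (−1)^j C(9,j)·(9−j)!.
Computing: 362880 − 362880 + 181440 − 60480 + 15120 − 3024 + 504 − 72 + 9 − 1 = 133496.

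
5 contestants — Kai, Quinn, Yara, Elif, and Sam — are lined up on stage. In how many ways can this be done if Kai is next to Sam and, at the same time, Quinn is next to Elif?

24

Treat {Kai,Sam} as one block (2 orders) and {Quinn,Elif} as another (2 orders).
That leaves 3 units to arrange: 2 × 2 × 3! = 4 × 6 = 24.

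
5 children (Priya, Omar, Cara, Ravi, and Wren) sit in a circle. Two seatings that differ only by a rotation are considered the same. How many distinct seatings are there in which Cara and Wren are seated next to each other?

12

Treat {Cara, Wren} as one unit (2 internal orders) and seat the resulting 4 units around the table: (3)! circular arrangements.
So 2 × (3)! = 2 × 6 = 12.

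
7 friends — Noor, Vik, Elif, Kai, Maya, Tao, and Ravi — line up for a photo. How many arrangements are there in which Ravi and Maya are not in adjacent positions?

There are 7! = 5040 arrangements in all. If Ravi and Maya are adjacent, merging them into one block gives 2·(6)! = 1440 arrangements.
Complementary counting: 5040 − 1440 = 3600.

3600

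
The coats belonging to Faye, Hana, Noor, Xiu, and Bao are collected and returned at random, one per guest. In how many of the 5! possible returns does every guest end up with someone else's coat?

44

Let Aᵢ be the assignments in which guest i gets their own coat. We want the size of the complement of A₁∪…∪A_5.
By inclusion–exclusion this is Σ_{j=0}^{5} (−1)^j C(5,j)·(5−j)!.
Computing: 120 − 120 + 60 − 20 + 5 − 1 = 44.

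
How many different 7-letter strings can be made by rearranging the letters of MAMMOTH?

840

Letter multiplicities in MAMMOTH: A×1, H×1, M×3, O×1, T×1.
The number of distinct arrangements is 7!/(3!) = 5040/6 = 840.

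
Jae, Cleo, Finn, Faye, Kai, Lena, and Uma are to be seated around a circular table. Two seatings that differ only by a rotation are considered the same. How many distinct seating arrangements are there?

Fix one person's seat to break rotational symmetry; the remaining 6 people can be arranged in (6)! = 720 ways.

720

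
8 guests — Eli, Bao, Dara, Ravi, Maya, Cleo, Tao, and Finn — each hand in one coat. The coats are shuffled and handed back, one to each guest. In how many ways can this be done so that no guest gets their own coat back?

14833

Count assignments avoiding every fixed point. For any j of the 8 guests fixed to their own coat, the other 8−j can be arranged in (8−j)! ways.
By inclusion–exclusion this is Σ_{j=0}^{8} (−1)^j C(8,j)·(8−j)!.
Computing: 40320 − 40320 + 20160 − 6720 + 1680 − 336 + 56 − 8 + 1 = 14833.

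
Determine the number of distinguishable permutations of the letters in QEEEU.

QEEEU has 5 letters with E appearing 3 times.
The number of distinct arrangements is 5!/(3!) = 120/6 = 20.

20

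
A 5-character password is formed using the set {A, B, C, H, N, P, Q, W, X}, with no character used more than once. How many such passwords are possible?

15120

Choose and order 5 of the 9 symbols: the first character has 9 options, the next 8, and so on down to 5.
9 × 8 × 7 × 6 × 5 = 15120.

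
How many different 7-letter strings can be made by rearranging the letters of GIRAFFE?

2520

GIRAFFE has 7 letters with F appearing twice.
So there are 7! / (2!) = 2520 distinguishable arrangements.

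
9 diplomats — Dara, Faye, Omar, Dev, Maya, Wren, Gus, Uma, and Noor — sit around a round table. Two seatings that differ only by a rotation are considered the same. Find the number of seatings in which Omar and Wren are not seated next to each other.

30240

All circular seatings of 9 people number (8)! = 40320.
Those with Omar next to Wren: fuse the pair into one unit and seat 8 units around a circle — 2·(7)! = 10080.
Subtracting, 40320 − 10080 = 30240.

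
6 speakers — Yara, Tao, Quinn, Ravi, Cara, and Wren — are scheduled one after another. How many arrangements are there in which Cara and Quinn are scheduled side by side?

Treat {Cara, Quinn} as a single unit. There are 5 units to order, and the pair itself can be ordered 2 ways.
So the count is 2·(5)! = 240.

240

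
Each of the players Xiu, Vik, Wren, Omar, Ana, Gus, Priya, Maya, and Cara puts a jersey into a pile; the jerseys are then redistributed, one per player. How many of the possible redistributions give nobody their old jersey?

Count assignments avoiding every fixed point. For any j of the 9 players fixed to their old jersey, the other 9−j can be arranged in (9−j)! ways.
By inclusion–exclusion this is Σ_{j=0}^{9} (−1)^j C(9,j)·(9−j)!.
Computing: 362880 − 362880 + 181440 − 60480 + 15120 − 3024 + 504 − 72 + 9 − 1 = 133496.

133496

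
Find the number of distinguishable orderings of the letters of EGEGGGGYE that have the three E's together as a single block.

Treat the 3 copies of E as a single block. The multiset to arrange is then {EEE, G, G, G, G, G, Y}, 7 items in all.
That gives (7)!/(5!) = 42 arrangements.

42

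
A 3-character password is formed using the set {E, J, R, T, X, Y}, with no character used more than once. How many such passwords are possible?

Choose and order 3 of the 6 symbols: the first character has 6 options, the next 5, then 4.
6 × 5 × 4 = 120.

120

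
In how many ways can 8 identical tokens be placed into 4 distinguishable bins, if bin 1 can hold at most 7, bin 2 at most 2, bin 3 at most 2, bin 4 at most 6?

58

By stars and bars, unrestricted non-negative solutions to x_1+…+x_4 = 8 number C(8+3,3) = 165.
Subtract solutions that violate a single cap (substitute x_i' = x_i − (cap_i+1)): x_1 ≥ 8 gives C(3,3) = 1; x_2 ≥ 3 gives C(8,3) = 56; x_3 ≥ 3 gives C(8,3) = 56; x_4 ≥ 7 gives C(4,3) = 4. Together 117.
Add back pairs where two caps are both exceeded: 0 + 0 + 0 + 10 + 0 + 0 = 10.
By inclusion–exclusion the count is 165 − 117 + 10 = 58.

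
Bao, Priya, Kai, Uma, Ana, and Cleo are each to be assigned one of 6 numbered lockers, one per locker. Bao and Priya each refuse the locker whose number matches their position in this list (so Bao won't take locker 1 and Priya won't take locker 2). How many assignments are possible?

Let Aᵢ (for i ∈ {1, 2}) be the placements that put person i in their forbidden locker. Any j of these fix j positions, leaving (6−j)! ways to fill the rest, and there are C(2,j) ways to pick which j.
By inclusion–exclusion, the number of valid placements is Σ_{j=0}^{2} (−1)^j C(2,j)·(6−j)!.
Computing: 720 − 240 + 24 = 504.

504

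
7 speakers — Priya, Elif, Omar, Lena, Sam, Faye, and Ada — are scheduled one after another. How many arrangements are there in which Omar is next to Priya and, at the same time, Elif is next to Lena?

Treat {Omar,Priya} as one block (2 orders) and {Elif,Lena} as another (2 orders).
That leaves 5 units to arrange: 2 × 2 × 5! = 4 × 120 = 480.

480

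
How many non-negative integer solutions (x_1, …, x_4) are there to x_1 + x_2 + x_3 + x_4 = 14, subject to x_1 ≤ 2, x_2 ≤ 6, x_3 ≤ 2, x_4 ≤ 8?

Ignoring the caps, the number of non-negative solutions to x_1+…+x_4 = 14 is C(17,3) = 680.
Subtract solutions that violate a single cap (substitute x_i' = x_i − (cap_i+1)): x_1 ≥ 3 gives C(14,3) = 364; x_2 ≥ 7 gives C(10,3) = 120; x_3 ≥ 3 gives C(14,3) = 364; x_4 ≥ 9 gives C(8,3) = 56. Together 904.
Add back pairs where two caps are both exceeded: 35 + 165 + 10 + 35 + 0 + 10 = 255.
Subtract triples: 4 + 0 + 0 + 0 = 4.
By inclusion–exclusion the count is 680 − 904 + 255 − 4 = 27.

27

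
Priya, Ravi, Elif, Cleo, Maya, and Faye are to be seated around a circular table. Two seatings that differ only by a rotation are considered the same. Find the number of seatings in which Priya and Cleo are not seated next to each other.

All circular seatings of 6 people number (5)! = 120.
Those with Priya next to Cleo: fuse the pair into one unit and seat 5 units around a circle — 2·(4)! = 48.
Subtracting, 120 − 48 = 72.

72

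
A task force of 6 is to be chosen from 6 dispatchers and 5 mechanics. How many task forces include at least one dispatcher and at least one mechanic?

461

With no constraint there are C(11,6) = 462 possible selections.
Subtract selections that omit an entire group: no dispatchers → C(5,6) = 0; no mechanics → C(6,6) = 1.
Both groups omitted at once is impossible, so 462 − 1 = 461.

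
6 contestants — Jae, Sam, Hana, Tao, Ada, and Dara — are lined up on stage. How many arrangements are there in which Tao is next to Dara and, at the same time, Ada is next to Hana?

96

Treat {Tao,Dara} as one block (2 orders) and {Ada,Hana} as another (2 orders).
That leaves 4 units to arrange: 2 × 2 × 4! = 4 × 24 = 96.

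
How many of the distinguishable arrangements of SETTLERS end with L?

Fix L in the last position and arrange the remaining 7 letters.
Those 7 letters have E appearing twice, S appearing twice, and T appearing twice, giving (7)!/(2!·2!·2!) = 630.

630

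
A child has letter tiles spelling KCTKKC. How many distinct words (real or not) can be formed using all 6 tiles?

60

KCTKKC has 6 letters with C appearing twice and K appearing 3 times.
So there are 6! / (3!·2!) = 60 distinguishable arrangements.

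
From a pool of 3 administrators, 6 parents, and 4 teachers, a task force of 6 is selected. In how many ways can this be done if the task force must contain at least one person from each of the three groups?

Total 6-person selections from all 13: C(13,6) = 1716.
Subtract selections that omit an entire group: no administrators → C(10,6) = 210; no parents → C(7,6) = 7; no teachers → C(9,6) = 84.
Add back selections omitting two groups (i.e. drawn from a single group): C(3,6) + C(6,6) + C(4,6) = 1.
By inclusion–exclusion: 1716 − 301 + 1 = 1416.

1416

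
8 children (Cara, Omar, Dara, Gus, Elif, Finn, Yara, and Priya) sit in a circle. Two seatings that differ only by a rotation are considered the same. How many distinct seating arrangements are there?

5040

Seat Cara anywhere (absorbing the rotational symmetry), then permute the other 7: (7)! = 5040.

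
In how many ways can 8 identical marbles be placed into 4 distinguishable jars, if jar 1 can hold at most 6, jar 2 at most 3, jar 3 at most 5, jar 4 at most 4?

96

Ignoring the caps, the number of non-negative solutions to x_1+…+x_4 = 8 is C(11,3) = 165.
Subtract solutions that violate a single cap (substitute x_i' = x_i − (cap_i+1)): x_1 ≥ 7 gives C(4,3) = 4; x_2 ≥ 4 gives C(7,3) = 35; x_3 ≥ 6 gives C(5,3) = 10; x_4 ≥ 5 gives C(6,3) = 20. Together 69.
No two caps can be exceeded simultaneously, so the pair terms are all 0.
By inclusion–exclusion the count is 165 − 69 + 0 = 96.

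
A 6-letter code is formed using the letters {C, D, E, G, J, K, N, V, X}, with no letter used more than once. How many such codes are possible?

60480

With no repetition, fill the 6 letters in order: 9 choices, then 8, down to 4.
9 × 8 × 7 × 6 × 5 × 4 = 60480.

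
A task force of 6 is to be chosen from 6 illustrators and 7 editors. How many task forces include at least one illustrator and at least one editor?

With no constraint there are C(13,6) = 1716 possible selections.
Selections missing a whole group: no illustrators → C(7,6) = 7; no editors → C(6,6) = 1.
Both groups omitted at once is impossible, so 1716 − 8 = 1708.

1708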